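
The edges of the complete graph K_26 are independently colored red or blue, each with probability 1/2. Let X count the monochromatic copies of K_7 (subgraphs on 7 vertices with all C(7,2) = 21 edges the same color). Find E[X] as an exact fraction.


Let X = Σ_S X_S over the C(26, 7) = 657800 subsets S of size 7, where X_S = 1 if the K_7 on S is monochromatic.
For a fixed S, the K_7 on S has C(7, 2) = 21 edges. P[all 21 edges red] = (1/2)^21, and likewise for blue, so P[monochromatic] = 2·(1/2)^21 = 2^{1 − 21} = 1/1048576.
By linearity: E[X] = C(26, 7) · 2^{1 − 21} = 657800 · 1/1048576 = 82225/131072.
Numerically: E[X] ≈ 0.627327.

E[X] = C(26,7)·2^(1−C(7,2)) = 82225/131072 ≈ 0.627327.


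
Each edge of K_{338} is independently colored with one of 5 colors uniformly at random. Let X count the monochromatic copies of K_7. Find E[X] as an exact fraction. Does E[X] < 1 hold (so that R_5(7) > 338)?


E[X] = C(338, 7) · 5^{1 − 21} = 93935323022736 · 5^{−20} = 93935323022736/95367431640625.
As a reduced fraction: E[X] = 93935323022736/95367431640625 ≈ 0.985.
Is E[X] < 1? YES.
Since E[X] < 1, there exists a 5-coloring of K_{338} with no monochromatic K_7; hence R_5(7) > 338.

E[X] = 93935323022736/95367431640625 ≈ 0.985; E[X] < 1, so R_5(7) > 338.


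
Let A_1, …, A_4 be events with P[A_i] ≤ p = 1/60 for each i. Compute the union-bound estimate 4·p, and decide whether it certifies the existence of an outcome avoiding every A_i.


Union bound: P[∪_{i=1}^{4} A_i] ≤ Σ_i P[A_i] ≤ 4·p = 4·(1/60) = 1/15.
Numerically: 1/15 ≈ 0.066667.
Is 1/15 < 1? YES.
Since P[∪ A_i] ≤ 1/15 < 1, the complement has P[∩ A_i^c] ≥ 1 − 1/15 = 14/15 > 0, so some outcome avoids every A_i.

4·p = 1/15 ≈ 0.066667; existence CERTIFIED by the union bound.


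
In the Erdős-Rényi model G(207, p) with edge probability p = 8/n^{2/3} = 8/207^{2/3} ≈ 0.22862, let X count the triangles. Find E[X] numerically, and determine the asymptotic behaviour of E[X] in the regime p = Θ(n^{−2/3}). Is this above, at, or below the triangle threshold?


Number of potential triangles: C(207, 3) = 1456935.
Each occurs with probability p³ ≈ (0.22862)³ ≈ 1.1948937e-02.
By linearity: E[X] = C(207, 3)·p³ ≈ 1456935 · 1.1948937e-02 ≈ 17408.82448.
Since α = 2/3 < 1, p = c/n^{2/3} ≫ 1/n is above the triangle threshold p ~ 1/n. Asymptotically E[X] ~ (c³/6)·n^{3(1−α)} = (8³/6)·n^{1} → ∞; triangles are abundant w.h.p.

E[X] ≈ 17408.82448; in regime p = Θ(1/n^{2/3}) E[X] diverges (above the triangle threshold p ~ 1/n).


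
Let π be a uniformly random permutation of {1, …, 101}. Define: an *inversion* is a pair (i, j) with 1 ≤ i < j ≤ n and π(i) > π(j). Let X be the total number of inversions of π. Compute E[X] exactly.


Write X = Σ X_I over the C(101, 2) = 5050 pairs i < j, with X_I the indicator of one inversion.
There are 5050 indicators.
For each fixed pair i < j, the values π(i) and π(j) are two distinct elements of {1, …, 101} in uniformly random order; by symmetry P[π(i) > π(j)] = 1/2.
By linearity: E[X] = 5050 · (1/2) = C(101, 2) · (1/2) = 5050/2 = 2525 ≈ 2525.00000.

E[X] = 2525 = 2525.00000.


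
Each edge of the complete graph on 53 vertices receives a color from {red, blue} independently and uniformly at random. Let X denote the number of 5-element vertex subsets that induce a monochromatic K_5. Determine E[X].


Let X = Σ_S X_S over the C(53, 5) = 2869685 subsets S of size 5, where X_S = 1 if the K_5 on S is monochromatic.
For a fixed S, the K_5 on S has C(5, 2) = 10 edges. P[all 10 edges red] = (1/2)^10, and likewise for blue, so P[monochromatic] = 2·(1/2)^10 = 2^{1 − 10} = 1/512.
By linearity: E[X] = C(53, 5) · 2^{1 − 10} = 2869685 · 1/512 = 2869685/512.
Numerically: E[X] ≈ 5604.854.

E[X] = C(53,5)·2^(1−C(5,2)) = 2869685/512 ≈ 5604.854.


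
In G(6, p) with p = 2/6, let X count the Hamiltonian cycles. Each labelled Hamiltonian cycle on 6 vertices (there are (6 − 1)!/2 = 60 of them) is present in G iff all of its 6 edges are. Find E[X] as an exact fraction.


K_6 has (6 − 1)!/2 = 60 labelled Hamiltonian cycles.
For each such Hamiltonian cycle H, let X_H = 1 if all 6 edges of H are present in G. Then P[X_H = 1] = p^{6} = (1/3)^{6} = 1/729.
By linearity of expectation: E[X] = Σ_H E[X_H] = 60 · p^{6} = 60 · 1/729 = 20/243.
Numerically: E[X] ≈ 0.0823.

E[X] = 60 · (1/3)^{6} = 20/243 ≈ 0.0823.


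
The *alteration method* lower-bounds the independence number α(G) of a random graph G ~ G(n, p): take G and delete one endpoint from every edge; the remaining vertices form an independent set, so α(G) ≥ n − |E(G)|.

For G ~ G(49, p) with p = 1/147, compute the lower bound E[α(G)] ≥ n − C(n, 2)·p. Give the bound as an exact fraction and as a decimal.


E[|E(G)|] = C(49, 2)·p = 1176 · (1/147) = 8.
E[α(G)] ≥ n − E[|E(G)|] = 49 − 8 = 41.
Numerically: ≈ 41.000.
(This is only a lower bound; the true E[α(G)] may be larger.)

E[α(G)] ≥ 41 ≈ 41.000.


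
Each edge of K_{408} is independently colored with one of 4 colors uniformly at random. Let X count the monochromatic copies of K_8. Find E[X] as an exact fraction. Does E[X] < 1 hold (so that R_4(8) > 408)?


E[X] = C(408, 8) · 4^{1 − 28} = 17773458424095231 · 4^{−27} = 17773458424095231/18014398509481984.
As a reduced fraction: E[X] = 17773458424095231/18014398509481984 ≈ 0.987.
Is E[X] < 1? YES.
Since E[X] < 1, there exists a 4-coloring of K_{408} with no monochromatic K_8; hence R_4(8) > 408.

E[X] = 17773458424095231/18014398509481984 ≈ 0.987; E[X] < 1, so R_4(8) > 408.


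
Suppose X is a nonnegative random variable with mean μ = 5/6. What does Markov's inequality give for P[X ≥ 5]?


μ = E[X] = 5/6, a = 5.
Markov: P[X ≥ 5] ≤ μ/a = (5/6)/5 = 1/6.
Numerically: ≈ 0.16667.
(Since a = 5 > μ = 0.83333, the bound 1/6 is < 1 and informative.)

P[X ≥ 5] ≤ 1/6 ≈ 0.16667.


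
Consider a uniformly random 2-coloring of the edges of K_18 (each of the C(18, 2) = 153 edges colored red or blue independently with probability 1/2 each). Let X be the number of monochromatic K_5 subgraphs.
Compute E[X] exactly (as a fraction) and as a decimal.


Let X = Σ_S X_S over the C(18, 5) = 8568 subsets S of size 5, where X_S = 1 if the K_5 on S is monochromatic.
For a fixed S, the K_5 on S has C(5, 2) = 10 edges. P[all 10 edges red] = (1/2)^10, and likewise for blue, so P[monochromatic] = 2·(1/2)^10 = 2^{1 − 10} = 1/512.
By linearity: E[X] = C(18, 5) · 2^{1 − 10} = 8568 · 1/512 = 1071/64.
Numerically: E[X] ≈ 16.7344.

E[X] = C(18,5)·2^(1−C(5,2)) = 1071/64 ≈ 16.7344.


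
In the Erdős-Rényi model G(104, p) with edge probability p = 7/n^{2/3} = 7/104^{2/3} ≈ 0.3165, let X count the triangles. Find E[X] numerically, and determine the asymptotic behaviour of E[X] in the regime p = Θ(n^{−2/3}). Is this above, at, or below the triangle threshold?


Number of potential triangles: C(104, 3) = 182104.
Each occurs with probability p³ ≈ (0.3165)³ ≈ 3.171228e-02.
By linearity: E[X] = C(104, 3)·p³ ≈ 182104 · 3.171228e-02 ≈ 5774.9327.
Since α = 2/3 < 1, p = c/n^{2/3} ≫ 1/n is above the triangle threshold p ~ 1/n. Asymptotically E[X] ~ (c³/6)·n^{3(1−α)} = (7³/6)·n^{1} → ∞; triangles are abundant w.h.p.

E[X] ≈ 5774.9327; in regime p = Θ(1/n^{2/3}) E[X] diverges (above the triangle threshold p ~ 1/n).


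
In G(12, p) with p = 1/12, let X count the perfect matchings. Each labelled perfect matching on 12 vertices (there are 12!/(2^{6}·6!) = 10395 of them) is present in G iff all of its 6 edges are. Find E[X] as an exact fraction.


K_12 has 12!/(2^{6}·6!) = 10395 labelled perfect matchings.
For each such perfect matching H, let X_H = 1 if all 6 edges of H are present in G. Then P[X_H = 1] = p^{6} = (1/12)^{6} = 1/2985984.
Summing the indicators: E[X] = Σ_H E[X_H] = 10395 · p^{6} = 10395 · 1/2985984 = 385/110592.
Numerically: E[X] ≈ 0.0034813.

E[X] = 10395 · (1/12)^{6} = 385/110592 ≈ 0.0034813.


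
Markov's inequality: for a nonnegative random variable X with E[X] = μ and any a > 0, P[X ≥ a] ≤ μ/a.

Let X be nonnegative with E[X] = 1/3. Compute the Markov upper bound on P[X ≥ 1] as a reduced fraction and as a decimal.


μ = E[X] = 1/3, a = 1.
Markov: P[X ≥ 1] ≤ μ/a = (1/3)/1 = 1/3.
Numerically: ≈ 0.3333.
(Since a = 1 > μ = 0.3333, the bound 1/3 is < 1 and informative.)

P[X ≥ 1] ≤ 1/3 ≈ 0.3333.


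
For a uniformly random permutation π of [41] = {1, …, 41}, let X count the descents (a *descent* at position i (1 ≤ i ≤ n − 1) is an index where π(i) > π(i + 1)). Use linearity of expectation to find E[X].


Write X = Σ X_I over i = 1, …, 40, with X_I the indicator of one descent.
There are 40 indicators.
For each fixed i, the pair (π(i), π(i+1)) is a uniformly random ordered pair of distinct values from {1, …, 41}; by symmetry P[π(i) > π(i+1)] = 1/2.
By linearity: E[X] = 40 · (1/2) = (41 − 1) · (1/2) = 20 ≈ 20.00000.

E[X] = 20 = 20.00000.


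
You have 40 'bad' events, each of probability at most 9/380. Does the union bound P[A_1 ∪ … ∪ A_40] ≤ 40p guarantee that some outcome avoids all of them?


Union bound: P[∪_{i=1}^{40} A_i] ≤ Σ_i P[A_i] ≤ 40·p = 40·(9/380) = 18/19.
Numerically: 18/19 ≈ 0.9473684.
Is 18/19 < 1? YES.
Since P[∪ A_i] ≤ 18/19 < 1, the complement has P[∩ A_i^c] ≥ 1 − 18/19 = 1/19 > 0, so some outcome avoids every A_i.

40·p = 18/19 ≈ 0.9473684; existence CERTIFIED by the union bound.


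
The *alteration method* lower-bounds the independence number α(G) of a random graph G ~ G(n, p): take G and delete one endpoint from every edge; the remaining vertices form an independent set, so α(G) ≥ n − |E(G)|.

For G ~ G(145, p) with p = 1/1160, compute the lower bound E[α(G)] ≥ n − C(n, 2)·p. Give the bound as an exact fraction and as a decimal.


E[|E(G)|] = C(145, 2)·p = 10440 · (1/1160) = 9.
E[α(G)] ≥ n − E[|E(G)|] = 145 − 9 = 136.
Numerically: ≈ 136.0000.
(This is only a lower bound; the true E[α(G)] may be larger.)

E[α(G)] ≥ 136 ≈ 136.0000.


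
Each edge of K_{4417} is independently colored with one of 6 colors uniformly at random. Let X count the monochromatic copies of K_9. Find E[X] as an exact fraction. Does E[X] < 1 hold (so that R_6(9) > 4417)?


E[X] = C(4417, 9) · 6^{1 − 36} = 1749208766098544225331185560 · 6^{−35} = 1749208766098544225331185560/1719070799748422591028658176.
As a reduced fraction: E[X] = 218651095762318028166398195/214883849968552823878582272 ≈ 1.0175315.
Is E[X] < 1? NO.
Since E[X] ≥ 1, the first-moment bound is inconclusive at n = 4417; it does NOT by itself certify R_6(9) > 4417.

E[X] = 218651095762318028166398195/214883849968552823878582272 ≈ 1.0175315; E[X] ≥ 1; first-moment method inconclusive here.


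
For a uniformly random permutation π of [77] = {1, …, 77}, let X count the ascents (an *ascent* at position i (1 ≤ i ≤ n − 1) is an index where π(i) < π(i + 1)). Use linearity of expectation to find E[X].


Write X = Σ X_I over i = 1, …, 76, with X_I the indicator of one ascent.
There are 76 indicators.
For each fixed i, the pair (π(i), π(i+1)) is a uniformly random ordered pair of distinct values from {1, …, 77}; by symmetry P[π(i) < π(i+1)] = 1/2.
By linearity: E[X] = 76 · (1/2) = (77 − 1) · (1/2) = 38 ≈ 38.00000.

E[X] = 38 = 38.00000.


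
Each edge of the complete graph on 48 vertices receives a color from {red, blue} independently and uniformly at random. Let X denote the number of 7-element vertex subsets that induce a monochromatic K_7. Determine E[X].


Let X = Σ_S X_S over the C(48, 7) = 73629072 subsets S of size 7, where X_S = 1 if the K_7 on S is monochromatic.
For a fixed S, the K_7 on S has C(7, 2) = 21 edges. P[all 21 edges red] = (1/2)^21, and likewise for blue, so P[monochromatic] = 2·(1/2)^21 = 2^{1 − 21} = 1/1048576.
By linearity of expectation: E[X] = C(48, 7) · 2^{1 − 21} = 73629072 · 1/1048576 = 4601817/65536.
Numerically: E[X] ≈ 70.218155.

E[X] = C(48,7)·2^(1−C(7,2)) = 4601817/65536 ≈ 70.218155.


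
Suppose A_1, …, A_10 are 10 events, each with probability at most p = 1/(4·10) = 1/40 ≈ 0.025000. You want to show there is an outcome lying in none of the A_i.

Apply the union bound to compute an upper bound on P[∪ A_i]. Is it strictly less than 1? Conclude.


Union bound: P[∪_{i=1}^{10} A_i] ≤ Σ_i P[A_i] ≤ 10·p = 10·(1/40) = 1/4.
Numerically: 1/4 ≈ 0.250000.
Is 1/4 < 1? YES.
Since P[∪ A_i] ≤ 1/4 < 1, the complement has P[∩ A_i^c] ≥ 1 − 1/4 = 3/4 > 0, so some outcome avoids every A_i.

10·p = 1/4 ≈ 0.250000; existence CERTIFIED by the union bound.


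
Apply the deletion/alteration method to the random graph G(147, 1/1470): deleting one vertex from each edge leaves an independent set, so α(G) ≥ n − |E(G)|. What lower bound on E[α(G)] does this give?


E[|E(G)|] = C(147, 2)·p = 10731 · (1/1470) = 73/10.
E[α(G)] ≥ n − E[|E(G)|] = 147 − 73/10 = 1397/10.
Numerically: ≈ 139.700.
(This is only a lower bound; the true E[α(G)] may be larger.)

E[α(G)] ≥ 1397/10 ≈ 139.700.


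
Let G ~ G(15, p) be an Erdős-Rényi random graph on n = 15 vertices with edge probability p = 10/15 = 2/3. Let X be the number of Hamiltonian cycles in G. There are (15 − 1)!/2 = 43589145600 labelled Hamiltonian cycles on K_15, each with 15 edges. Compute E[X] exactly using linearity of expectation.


K_15 has (15 − 1)!/2 = 43589145600 labelled Hamiltonian cycles.
For each such Hamiltonian cycle H, let X_H = 1 if all 15 edges of H are present in G. Then P[X_H = 1] = p^{15} = (2/3)^{15} = 32768/14348907.
By linearity of expectation: E[X] = Σ_H E[X_H] = 43589145600 · p^{15} = 43589145600 · 32768/14348907 = 5877897625600/59049.
Numerically: E[X] ≈ 9.95427e+07.

E[X] = 43589145600 · (2/3)^{15} = 5877897625600/59049 ≈ 9.95427e+07.


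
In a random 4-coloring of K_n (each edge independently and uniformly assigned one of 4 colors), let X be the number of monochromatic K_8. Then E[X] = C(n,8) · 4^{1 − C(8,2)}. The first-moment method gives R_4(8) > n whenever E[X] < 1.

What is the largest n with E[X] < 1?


We need C(n, 8) · 4^{1 − 28} < 1, i.e. C(n, 8) < 4^{28 − 1} = 18014398509481984.
Check values of n near the boundary:
  n = 402: C(402, 8) = 15770615726749950; 15770615726749950 < 18014398509481984? YES
  n = 403: C(403, 8) = 16090020602228430; 16090020602228430 < 18014398509481984? YES
  n = 404: C(404, 8) = 16415071523485570; 16415071523485570 < 18014398509481984? YES
  n = 405: C(405, 8) = 16745853821188050; 16745853821188050 < 18014398509481984? YES
  n = 406: C(406, 8) = 17082453897995850; 17082453897995850 < 18014398509481984? YES
  n = 407: C(407, 8) = 17424959239309050; 17424959239309050 < 18014398509481984? YES
  n = 408: C(408, 8) = 17773458424095231; 17773458424095231 < 18014398509481984? YES
  n = 409: C(409, 8) = 18128041135797879; 18128041135797879 < 18014398509481984? NO
The largest n with C(n, 8) < 18014398509481984 is n = 408 (where E[X] = 17773458424095231/18014398509481984 ≈ 0.9866251). Hence R_4(8) > 408, i.e. R_4(8) ≥ 409.

Largest n = 408; hence R_4(8) > 408.


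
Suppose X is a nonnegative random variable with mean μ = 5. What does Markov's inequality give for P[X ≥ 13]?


μ = E[X] = 5, a = 13.
Markov: P[X ≥ 13] ≤ μ/a = (5)/13 = 5/13.
Numerically: ≈ 0.384615.
(Since a = 13 > μ = 5.000000, the bound 5/13 is < 1 and informative.)

P[X ≥ 13] ≤ 5/13 ≈ 0.384615.


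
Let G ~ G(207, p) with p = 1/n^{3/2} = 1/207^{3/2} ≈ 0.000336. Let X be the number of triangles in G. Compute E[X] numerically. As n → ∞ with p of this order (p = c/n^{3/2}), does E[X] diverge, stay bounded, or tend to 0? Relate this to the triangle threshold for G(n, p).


Number of potential triangles: C(207, 3) = 1456935.
Each occurs with probability p³ ≈ (0.000336)³ ≈ 3.78559e-11.
By linearity: E[X] = C(207, 3)·p³ ≈ 1456935 · 3.78559e-11 ≈ 0.000.
Since α = 3/2 > 1, p = c/n^{3/2} = o(1/n) is below the triangle threshold p ~ 1/n. Asymptotically E[X] ~ (c³/6)·n^{3(1−α)} = (1³/6)·n^{-1.5} → 0, so by Markov's inequality G has no triangles w.h.p.

E[X] ≈ 0.000; in regime p = Θ(1/n^{3/2}) E[X] tends to 0 (below the triangle threshold p ~ 1/n).


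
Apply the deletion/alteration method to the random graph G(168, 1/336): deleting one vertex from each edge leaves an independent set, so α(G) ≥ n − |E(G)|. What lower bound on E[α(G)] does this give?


E[|E(G)|] = C(168, 2)·p = 14028 · (1/336) = 167/4.
E[α(G)] ≥ n − E[|E(G)|] = 168 − 167/4 = 505/4.
Numerically: ≈ 126.250.
(This is only a lower bound; the true E[α(G)] may be larger.)

E[α(G)] ≥ 505/4 ≈ 126.250.


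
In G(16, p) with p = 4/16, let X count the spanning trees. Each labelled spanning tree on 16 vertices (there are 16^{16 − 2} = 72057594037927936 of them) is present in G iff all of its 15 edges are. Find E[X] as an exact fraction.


K_16 has 16^{16 − 2} = 72057594037927936 labelled spanning trees.
For each such spanning tree H, let X_H = 1 if all 15 edges of H are present in G. Then P[X_H = 1] = p^{15} = (1/4)^{15} = 1/1073741824.
Summing the indicators: E[X] = Σ_H E[X_H] = 72057594037927936 · p^{15} = 72057594037927936 · 1/1073741824 = 67108864.
Numerically: E[X] ≈ 6.71e+07.

E[X] = 72057594037927936 · (1/4)^{15} = 67108864 ≈ 6.71e+07.


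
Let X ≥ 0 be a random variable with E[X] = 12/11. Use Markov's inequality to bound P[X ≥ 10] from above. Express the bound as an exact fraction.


μ = E[X] = 12/11, a = 10.
Markov: P[X ≥ 10] ≤ μ/a = (12/11)/10 = 6/55.
Numerically: ≈ 0.109091.
(Since a = 10 > μ = 1.090909, the bound 6/55 is < 1 and informative.)

P[X ≥ 10] ≤ 6/55 ≈ 0.109091.


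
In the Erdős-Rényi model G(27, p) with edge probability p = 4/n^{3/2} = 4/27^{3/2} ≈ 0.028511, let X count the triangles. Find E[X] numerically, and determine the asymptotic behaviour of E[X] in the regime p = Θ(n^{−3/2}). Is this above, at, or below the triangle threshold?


Number of potential triangles: C(27, 3) = 2925.
Each occurs with probability p³ ≈ (0.028511)³ ≈ 2.3176243e-05.
By linearity: E[X] = C(27, 3)·p³ ≈ 2925 · 2.3176243e-05 ≈ 0.06779.
Since α = 3/2 > 1, p = c/n^{3/2} = o(1/n) is below the triangle threshold p ~ 1/n. Asymptotically E[X] ~ (c³/6)·n^{3(1−α)} = (4³/6)·n^{-1.5} → 0, so by Markov's inequality G has no triangles w.h.p.

E[X] ≈ 0.06779; in regime p = Θ(1/n^{3/2}) E[X] tends to 0 (below the triangle threshold p ~ 1/n).


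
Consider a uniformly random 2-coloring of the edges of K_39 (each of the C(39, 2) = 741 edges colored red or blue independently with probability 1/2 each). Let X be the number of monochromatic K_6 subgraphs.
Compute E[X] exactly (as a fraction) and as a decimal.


Let X = Σ_S X_S over the C(39, 6) = 3262623 subsets S of size 6, where X_S = 1 if the K_6 on S is monochromatic.
For a fixed S, the K_6 on S has C(6, 2) = 15 edges. P[all 15 edges red] = (1/2)^15, and likewise for blue, so P[monochromatic] = 2·(1/2)^15 = 2^{1 − 15} = 1/16384.
By linearity of expectation: E[X] = C(39, 6) · 2^{1 − 15} = 3262623 · 1/16384 = 3262623/16384.
Numerically: E[X] ≈ 199.134705.

E[X] = C(39,6)·2^(1−C(6,2)) = 3262623/16384 ≈ 199.134705.


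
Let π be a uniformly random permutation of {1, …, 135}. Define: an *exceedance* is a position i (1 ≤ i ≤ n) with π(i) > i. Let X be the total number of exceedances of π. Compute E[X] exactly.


Write X = Σ_{i=1}^{135} X_i, where X_i = 1_{π(i) > i}.
For each fixed i, π(i) is uniform over {1, …, 135} (marginal of a uniform permutation), so P[π(i) > i] = (n − i)/n. Summing: Σ_{i=1}^{135} (n − i)/n = (0 + 1 + … + 134)/135 = 135(135 − 1)/(2·135) = (135 − 1)/2.
Hence E[X] = Σ_{i=1}^{135} (135 − i)/135 = 67 ≈ 67.000000.

E[X] = 67 = 67.000000.


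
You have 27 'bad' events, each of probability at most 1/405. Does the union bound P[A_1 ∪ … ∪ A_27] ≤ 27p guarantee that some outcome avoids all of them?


Union bound: P[∪_{i=1}^{27} A_i] ≤ Σ_i P[A_i] ≤ 27·p = 27·(1/405) = 1/15.
Numerically: 1/15 ≈ 0.0667.
Is 1/15 < 1? YES.
Since P[∪ A_i] ≤ 1/15 < 1, the complement has P[∩ A_i^c] ≥ 1 − 1/15 = 14/15 > 0, so some outcome avoids every A_i.

27·p = 1/15 ≈ 0.0667; existence CERTIFIED by the union bound.


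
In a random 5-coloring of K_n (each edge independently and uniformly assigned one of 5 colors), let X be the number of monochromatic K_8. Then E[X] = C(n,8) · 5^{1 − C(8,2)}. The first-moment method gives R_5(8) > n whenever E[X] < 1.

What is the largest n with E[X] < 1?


We need C(n, 8) · 5^{1 − 28} < 1, i.e. C(n, 8) < 5^{28 − 1} = 7450580596923828125.
Check values of n near the boundary:
  n = 860: C(860, 8) = 7182671140665308145; 7182671140665308145 < 7450580596923828125? YES
  n = 861: C(861, 8) = 7250034996615275865; 7250034996615275865 < 7450580596923828125? YES
  n = 862: C(862, 8) = 7317951015318931845; 7317951015318931845 < 7450580596923828125? YES
  n = 863: C(863, 8) = 7386423071602617757; 7386423071602617757 < 7450580596923828125? YES
  n = 864: C(864, 8) = 7455455062926006708; 7455455062926006708 < 7450580596923828125? NO
  n = 865: C(865, 8) = 7525050909487743060; 7525050909487743060 < 7450580596923828125? NO
  n = 866: C(866, 8) = 7595214554331451620; 7595214554331451620 < 7450580596923828125? NO
The largest n with C(n, 8) < 7450580596923828125 is n = 863 (where E[X] = 7386423071602617757/7450580596923828125 ≈ 0.9914). Hence R_5(8) > 863, i.e. R_5(8) ≥ 864.

Largest n = 863; hence R_5(8) > 863.


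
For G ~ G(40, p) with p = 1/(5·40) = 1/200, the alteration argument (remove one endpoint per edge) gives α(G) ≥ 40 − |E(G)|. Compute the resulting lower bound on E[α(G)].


E[|E(G)|] = C(40, 2)·p = 780 · (1/200) = 39/10.
E[α(G)] ≥ n − E[|E(G)|] = 40 − 39/10 = 361/10.
Numerically: ≈ 36.10000.
(This is only a lower bound; the true E[α(G)] may be larger.)

E[α(G)] ≥ 361/10 ≈ 36.10000.


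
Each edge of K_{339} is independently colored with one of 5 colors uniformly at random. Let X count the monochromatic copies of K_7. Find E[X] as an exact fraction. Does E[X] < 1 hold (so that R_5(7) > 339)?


E[X] = C(339, 7) · 5^{1 − 21} = 95915887062372 · 5^{−20} = 95915887062372/95367431640625.
As a reduced fraction: E[X] = 95915887062372/95367431640625 ≈ 1.0058.
Is E[X] < 1? NO.
Since E[X] ≥ 1, the first-moment bound is inconclusive at n = 339; it does NOT by itself certify R_5(7) > 339.

E[X] = 95915887062372/95367431640625 ≈ 1.0058; E[X] ≥ 1; first-moment method inconclusive here.


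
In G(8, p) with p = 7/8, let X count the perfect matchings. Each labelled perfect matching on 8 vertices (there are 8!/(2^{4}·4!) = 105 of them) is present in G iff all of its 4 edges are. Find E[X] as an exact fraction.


K_8 has 8!/(2^{4}·4!) = 105 labelled perfect matchings.
For each such perfect matching H, let X_H = 1 if all 4 edges of H are present in G. Then P[X_H = 1] = p^{4} = (7/8)^{4} = 2401/4096.
Summing the indicators: E[X] = Σ_H E[X_H] = 105 · p^{4} = 105 · 2401/4096 = 252105/4096.
Numerically: E[X] ≈ 61.55.

E[X] = 105 · (7/8)^{4} = 252105/4096 ≈ 61.55.


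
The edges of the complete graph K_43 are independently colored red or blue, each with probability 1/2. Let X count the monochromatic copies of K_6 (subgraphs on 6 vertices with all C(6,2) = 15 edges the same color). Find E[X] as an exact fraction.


Let X = Σ_S X_S over the C(43, 6) = 6096454 subsets S of size 6, where X_S = 1 if the K_6 on S is monochromatic.
For a fixed S, the K_6 on S has C(6, 2) = 15 edges. P[all 15 edges red] = (1/2)^15, and likewise for blue, so P[monochromatic] = 2·(1/2)^15 = 2^{1 − 15} = 1/16384.
By linearity: E[X] = C(43, 6) · 2^{1 − 15} = 6096454 · 1/16384 = 3048227/8192.
Numerically: E[X] ≈ 372.098.

E[X] = C(43,6)·2^(1−C(6,2)) = 3048227/8192 ≈ 372.098.


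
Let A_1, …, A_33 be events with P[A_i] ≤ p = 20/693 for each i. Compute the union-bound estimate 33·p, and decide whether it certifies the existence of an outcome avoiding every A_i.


Union bound: P[∪_{i=1}^{33} A_i] ≤ Σ_i P[A_i] ≤ 33·p = 33·(20/693) = 20/21.
Numerically: 20/21 ≈ 0.95238.
Is 20/21 < 1? YES.
Since P[∪ A_i] ≤ 20/21 < 1, the complement has P[∩ A_i^c] ≥ 1 − 20/21 = 1/21 > 0, so some outcome avoids every A_i.

33·p = 20/21 ≈ 0.95238; existence CERTIFIED by the union bound.


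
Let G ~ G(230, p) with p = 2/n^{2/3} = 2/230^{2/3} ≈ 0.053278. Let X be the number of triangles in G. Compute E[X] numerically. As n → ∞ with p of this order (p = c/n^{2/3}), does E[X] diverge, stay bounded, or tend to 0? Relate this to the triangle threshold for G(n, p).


Number of potential triangles: C(230, 3) = 2001460.
Each occurs with probability p³ ≈ (0.053278)³ ≈ 1.5122873e-04.
By linearity: E[X] = C(230, 3)·p³ ≈ 2001460 · 1.5122873e-04 ≈ 302.67826.
Since α = 2/3 < 1, p = c/n^{2/3} ≫ 1/n is above the triangle threshold p ~ 1/n. Asymptotically E[X] ~ (c³/6)·n^{3(1−α)} = (2³/6)·n^{1} → ∞; triangles are abundant w.h.p.

E[X] ≈ 302.67826; in regime p = Θ(1/n^{2/3}) E[X] diverges (above the triangle threshold p ~ 1/n).


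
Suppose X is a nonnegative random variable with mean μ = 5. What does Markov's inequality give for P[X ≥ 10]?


μ = E[X] = 5, a = 10.
Markov: P[X ≥ 10] ≤ μ/a = (5)/10 = 1/2.
Numerically: ≈ 0.500.
(Since a = 10 > μ = 5.000, the bound 1/2 is < 1 and informative.)

P[X ≥ 10] ≤ 1/2 ≈ 0.500.


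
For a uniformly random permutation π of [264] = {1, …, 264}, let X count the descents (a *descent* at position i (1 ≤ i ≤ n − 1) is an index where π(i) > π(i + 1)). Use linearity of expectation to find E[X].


Write X = Σ X_I over i = 1, …, 263, with X_I the indicator of one descent.
There are 263 indicators.
For each fixed i, the pair (π(i), π(i+1)) is a uniformly random ordered pair of distinct values from {1, …, 264}; by symmetry P[π(i) > π(i+1)] = 1/2.
By linearity: E[X] = 263 · (1/2) = (264 − 1) · (1/2) = 263/2 ≈ 131.5000.

E[X] = 263/2 = 131.5000.


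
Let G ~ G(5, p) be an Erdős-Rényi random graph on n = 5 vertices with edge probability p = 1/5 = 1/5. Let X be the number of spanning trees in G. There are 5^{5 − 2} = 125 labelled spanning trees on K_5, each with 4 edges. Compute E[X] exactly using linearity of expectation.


K_5 has 5^{5 − 2} = 125 labelled spanning trees.
For each such spanning tree H, let X_H = 1 if all 4 edges of H are present in G. Then P[X_H = 1] = p^{4} = (1/5)^{4} = 1/625.
By linearity: E[X] = Σ_H E[X_H] = 125 · p^{4} = 125 · 1/625 = 1/5.
Numerically: E[X] ≈ 0.2.

E[X] = 125 · (1/5)^{4} = 1/5 ≈ 0.2.


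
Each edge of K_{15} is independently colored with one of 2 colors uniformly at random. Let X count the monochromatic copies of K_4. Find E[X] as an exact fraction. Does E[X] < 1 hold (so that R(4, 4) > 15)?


E[X] = C(15, 4) · 2^{1 − 6} = 1365 · 2^{−5} = 1365/32.
As a reduced fraction: E[X] = 1365/32 ≈ 42.65625.
Is E[X] < 1? NO.
Since E[X] ≥ 1, the first-moment bound is inconclusive at n = 15; it does NOT by itself certify R(4, 4) > 15.

E[X] = 1365/32 ≈ 42.65625; E[X] ≥ 1; first-moment method inconclusive here.


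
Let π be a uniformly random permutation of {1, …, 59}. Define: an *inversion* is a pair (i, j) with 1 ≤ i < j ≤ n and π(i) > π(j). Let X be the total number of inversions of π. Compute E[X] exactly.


Write X = Σ X_I over the C(59, 2) = 1711 pairs i < j, with X_I the indicator of one inversion.
There are 1711 indicators.
For each fixed pair i < j, the values π(i) and π(j) are two distinct elements of {1, …, 59} in uniformly random order; by symmetry P[π(i) > π(j)] = 1/2.
By linearity: E[X] = 1711 · (1/2) = C(59, 2) · (1/2) = 1711/2 = 1711/2 ≈ 855.500.

E[X] = 1711/2 = 855.500.


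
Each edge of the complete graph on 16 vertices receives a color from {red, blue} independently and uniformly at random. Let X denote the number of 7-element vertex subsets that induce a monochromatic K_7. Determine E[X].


Let X = Σ_S X_S over the C(16, 7) = 11440 subsets S of size 7, where X_S = 1 if the K_7 on S is monochromatic.
For a fixed S, the K_7 on S has C(7, 2) = 21 edges. P[all 21 edges red] = (1/2)^21, and likewise for blue, so P[monochromatic] = 2·(1/2)^21 = 2^{1 − 21} = 1/1048576.
By linearity of expectation: E[X] = C(16, 7) · 2^{1 − 21} = 11440 · 1/1048576 = 715/65536.
Numerically: E[X] ≈ 0.0109.

E[X] = C(16,7)·2^(1−C(7,2)) = 715/65536 ≈ 0.0109.


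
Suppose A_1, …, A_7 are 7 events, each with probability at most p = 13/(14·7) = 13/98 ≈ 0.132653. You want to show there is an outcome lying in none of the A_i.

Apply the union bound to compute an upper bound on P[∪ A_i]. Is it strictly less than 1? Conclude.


Union bound: P[∪_{i=1}^{7} A_i] ≤ Σ_i P[A_i] ≤ 7·p = 7·(13/98) = 13/14.
Numerically: 13/14 ≈ 0.928571.
Is 13/14 < 1? YES.
Since P[∪ A_i] ≤ 13/14 < 1, the complement has P[∩ A_i^c] ≥ 1 − 13/14 = 1/14 > 0, so some outcome avoids every A_i.

7·p = 13/14 ≈ 0.928571; existence CERTIFIED by the union bound.


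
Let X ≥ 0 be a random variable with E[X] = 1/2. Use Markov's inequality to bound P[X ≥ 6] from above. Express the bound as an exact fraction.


μ = E[X] = 1/2, a = 6.
Markov: P[X ≥ 6] ≤ μ/a = (1/2)/6 = 1/12.
Numerically: ≈ 0.08333.
(Since a = 6 > μ = 0.50000, the bound 1/12 is < 1 and informative.)

P[X ≥ 6] ≤ 1/12 ≈ 0.08333.


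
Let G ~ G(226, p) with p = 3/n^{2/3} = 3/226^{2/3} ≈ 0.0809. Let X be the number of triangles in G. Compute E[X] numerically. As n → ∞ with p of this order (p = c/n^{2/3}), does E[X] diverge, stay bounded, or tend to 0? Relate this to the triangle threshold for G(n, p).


Number of potential triangles: C(226, 3) = 1898400.
Each occurs with probability p³ ≈ (0.0809)³ ≈ 5.28624e-04.
By linearity: E[X] = C(226, 3)·p³ ≈ 1898400 · 5.28624e-04 ≈ 1003.540.
Since α = 2/3 < 1, p = c/n^{2/3} ≫ 1/n is above the triangle threshold p ~ 1/n. Asymptotically E[X] ~ (c³/6)·n^{3(1−α)} = (3³/6)·n^{1} → ∞; triangles are abundant w.h.p.

E[X] ≈ 1003.540; in regime p = Θ(1/n^{2/3}) E[X] diverges (above the triangle threshold p ~ 1/n).


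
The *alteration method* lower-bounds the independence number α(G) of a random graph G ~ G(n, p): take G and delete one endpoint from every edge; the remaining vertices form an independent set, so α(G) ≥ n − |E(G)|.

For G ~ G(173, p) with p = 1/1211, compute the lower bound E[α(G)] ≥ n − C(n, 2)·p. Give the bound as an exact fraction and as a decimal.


E[|E(G)|] = C(173, 2)·p = 14878 · (1/1211) = 86/7.
E[α(G)] ≥ n − E[|E(G)|] = 173 − 86/7 = 1125/7.
Numerically: ≈ 160.71429.
(This is only a lower bound; the true E[α(G)] may be larger.)

E[α(G)] ≥ 1125/7 ≈ 160.71429.


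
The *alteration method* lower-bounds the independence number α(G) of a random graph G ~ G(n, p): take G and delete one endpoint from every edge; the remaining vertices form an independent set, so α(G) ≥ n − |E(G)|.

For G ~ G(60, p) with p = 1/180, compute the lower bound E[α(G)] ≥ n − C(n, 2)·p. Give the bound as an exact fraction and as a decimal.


E[|E(G)|] = C(60, 2)·p = 1770 · (1/180) = 59/6.
E[α(G)] ≥ n − E[|E(G)|] = 60 − 59/6 = 301/6.
Numerically: ≈ 50.167.
(This is only a lower bound; the true E[α(G)] may be larger.)

E[α(G)] ≥ 301/6 ≈ 50.167.


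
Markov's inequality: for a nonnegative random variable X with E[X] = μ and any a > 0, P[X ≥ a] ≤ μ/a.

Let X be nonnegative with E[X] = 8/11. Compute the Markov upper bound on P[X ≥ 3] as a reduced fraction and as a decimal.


μ = E[X] = 8/11, a = 3.
Markov: P[X ≥ 3] ≤ μ/a = (8/11)/3 = 8/33.
Numerically: ≈ 0.242424.
(Since a = 3 > μ = 0.727273, the bound 8/33 is < 1 and informative.)

P[X ≥ 3] ≤ 8/33 ≈ 0.242424.


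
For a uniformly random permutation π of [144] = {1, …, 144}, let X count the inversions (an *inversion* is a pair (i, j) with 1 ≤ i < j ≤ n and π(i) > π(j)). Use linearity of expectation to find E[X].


Write X = Σ X_I over the C(144, 2) = 10296 pairs i < j, with X_I the indicator of one inversion.
There are 10296 indicators.
For each fixed pair i < j, the values π(i) and π(j) are two distinct elements of {1, …, 144} in uniformly random order; by symmetry P[π(i) > π(j)] = 1/2.
By linearity: E[X] = 10296 · (1/2) = C(144, 2) · (1/2) = 10296/2 = 5148 ≈ 5148.000000.

E[X] = 5148 = 5148.000000.


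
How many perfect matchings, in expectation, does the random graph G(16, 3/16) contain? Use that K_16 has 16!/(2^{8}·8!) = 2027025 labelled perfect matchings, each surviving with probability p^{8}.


K_16 has 16!/(2^{8}·8!) = 2027025 labelled perfect matchings.
For each such perfect matching H, let X_H = 1 if all 8 edges of H are present in G. Then P[X_H = 1] = p^{8} = (3/16)^{8} = 6561/4294967296.
Summing the indicators: E[X] = Σ_H E[X_H] = 2027025 · p^{8} = 2027025 · 6561/4294967296 = 13299311025/4294967296.
Numerically: E[X] ≈ 3.096.

E[X] = 2027025 · (3/16)^{8} = 13299311025/4294967296 ≈ 3.096.


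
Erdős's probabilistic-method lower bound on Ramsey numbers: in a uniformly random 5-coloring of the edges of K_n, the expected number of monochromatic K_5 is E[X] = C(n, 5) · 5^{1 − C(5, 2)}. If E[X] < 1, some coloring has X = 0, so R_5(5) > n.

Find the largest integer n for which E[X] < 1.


We need C(n, 5) · 5^{1 − 10} < 1, i.e. C(n, 5) < 5^{10 − 1} = 1953125.
Check values of n near the boundary:
  n = 47: C(47, 5) = 1533939; 1533939 < 1953125? YES
  n = 48: C(48, 5) = 1712304; 1712304 < 1953125? YES
  n = 49: C(49, 5) = 1906884; 1906884 < 1953125? YES
  n = 50: C(50, 5) = 2118760; 2118760 < 1953125? NO
The largest n with C(n, 5) < 1953125 is n = 49 (where E[X] = 1906884/1953125 ≈ 0.9763246). Hence R_5(5) > 49, i.e. R_5(5) ≥ 50.

Largest n = 49; hence R_5(5) > 49.


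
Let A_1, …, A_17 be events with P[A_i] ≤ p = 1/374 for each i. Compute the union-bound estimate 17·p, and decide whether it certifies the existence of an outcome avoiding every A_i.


Union bound: P[∪_{i=1}^{17} A_i] ≤ Σ_i P[A_i] ≤ 17·p = 17·(1/374) = 1/22.
Numerically: 1/22 ≈ 0.04545.
Is 1/22 < 1? YES.
Since P[∪ A_i] ≤ 1/22 < 1, the complement has P[∩ A_i^c] ≥ 1 − 1/22 = 21/22 > 0, so some outcome avoids every A_i.

17·p = 1/22 ≈ 0.04545; existence CERTIFIED by the union bound.


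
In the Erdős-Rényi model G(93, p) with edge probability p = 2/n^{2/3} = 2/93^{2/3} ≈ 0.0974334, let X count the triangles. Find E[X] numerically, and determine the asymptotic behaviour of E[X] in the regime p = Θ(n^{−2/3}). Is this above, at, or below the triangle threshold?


Number of potential triangles: C(93, 3) = 129766.
Each occurs with probability p³ ≈ (0.0974334)³ ≈ 9.24962423e-04.
By linearity: E[X] = C(93, 3)·p³ ≈ 129766 · 9.24962423e-04 ≈ 120.028674.
Since α = 2/3 < 1, p = c/n^{2/3} ≫ 1/n is above the triangle threshold p ~ 1/n. Asymptotically E[X] ~ (c³/6)·n^{3(1−α)} = (2³/6)·n^{1} → ∞; triangles are abundant w.h.p.

E[X] ≈ 120.028674; in regime p = Θ(1/n^{2/3}) E[X] diverges (above the triangle threshold p ~ 1/n).


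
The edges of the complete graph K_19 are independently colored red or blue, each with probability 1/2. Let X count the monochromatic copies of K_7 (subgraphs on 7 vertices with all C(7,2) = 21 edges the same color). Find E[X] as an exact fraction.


Let X = Σ_S X_S over the C(19, 7) = 50388 subsets S of size 7, where X_S = 1 if the K_7 on S is monochromatic.
For a fixed S, the K_7 on S has C(7, 2) = 21 edges. P[all 21 edges red] = (1/2)^21, and likewise for blue, so P[monochromatic] = 2·(1/2)^21 = 2^{1 − 21} = 1/1048576.
By linearity of expectation: E[X] = C(19, 7) · 2^{1 − 21} = 50388 · 1/1048576 = 12597/262144.
Numerically: E[X] ≈ 0.048.

E[X] = C(19,7)·2^(1−C(7,2)) = 12597/262144 ≈ 0.048.


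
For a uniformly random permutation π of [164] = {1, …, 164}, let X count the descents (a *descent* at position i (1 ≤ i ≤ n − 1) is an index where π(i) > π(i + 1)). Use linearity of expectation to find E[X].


Write X = Σ X_I over i = 1, …, 163, with X_I the indicator of one descent.
There are 163 indicators.
For each fixed i, the pair (π(i), π(i+1)) is a uniformly random ordered pair of distinct values from {1, …, 164}; by symmetry P[π(i) > π(i+1)] = 1/2.
By linearity: E[X] = 163 · (1/2) = (164 − 1) · (1/2) = 163/2 ≈ 81.5000.

E[X] = 163/2 = 81.5000.


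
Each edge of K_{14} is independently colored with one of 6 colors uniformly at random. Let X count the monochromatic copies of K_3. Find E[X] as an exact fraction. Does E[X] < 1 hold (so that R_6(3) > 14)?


E[X] = C(14, 3) · 6^{1 − 3} = 364 · 6^{−2} = 364/36.
As a reduced fraction: E[X] = 91/9 ≈ 10.111.
Is E[X] < 1? NO.
Since E[X] ≥ 1, the first-moment bound is inconclusive at n = 14; it does NOT by itself certify R_6(3) > 14.

E[X] = 91/9 ≈ 10.111; E[X] ≥ 1; first-moment method inconclusive here.


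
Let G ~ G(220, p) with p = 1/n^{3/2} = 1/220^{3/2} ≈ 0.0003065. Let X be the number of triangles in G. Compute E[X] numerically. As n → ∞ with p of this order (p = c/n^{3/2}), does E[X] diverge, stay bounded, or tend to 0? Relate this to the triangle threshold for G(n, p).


Number of potential triangles: C(220, 3) = 1750540.
Each occurs with probability p³ ≈ (0.0003065)³ ≈ 2.878047e-11.
By linearity: E[X] = C(220, 3)·p³ ≈ 1750540 · 2.878047e-11 ≈ 0.0001.
Since α = 3/2 > 1, p = c/n^{3/2} = o(1/n) is below the triangle threshold p ~ 1/n. Asymptotically E[X] ~ (c³/6)·n^{3(1−α)} = (1³/6)·n^{-1.5} → 0, so by Markov's inequality G has no triangles w.h.p.

E[X] ≈ 0.0001; in regime p = Θ(1/n^{3/2}) E[X] tends to 0 (below the triangle threshold p ~ 1/n).


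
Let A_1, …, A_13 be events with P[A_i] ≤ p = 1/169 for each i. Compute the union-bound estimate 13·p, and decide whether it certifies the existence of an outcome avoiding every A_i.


Union bound: P[∪_{i=1}^{13} A_i] ≤ Σ_i P[A_i] ≤ 13·p = 13·(1/169) = 1/13.
Numerically: 1/13 ≈ 0.0769231.
Is 1/13 < 1? YES.
Since P[∪ A_i] ≤ 1/13 < 1, the complement has P[∩ A_i^c] ≥ 1 − 1/13 = 12/13 > 0, so some outcome avoids every A_i.

13·p = 1/13 ≈ 0.0769231; existence CERTIFIED by the union bound.


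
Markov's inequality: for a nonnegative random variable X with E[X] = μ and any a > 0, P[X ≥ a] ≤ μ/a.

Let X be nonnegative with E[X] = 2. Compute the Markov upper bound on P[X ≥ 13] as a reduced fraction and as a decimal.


μ = E[X] = 2, a = 13.
Markov: P[X ≥ 13] ≤ μ/a = (2)/13 = 2/13.
Numerically: ≈ 0.15385.
(Since a = 13 > μ = 2.00000, the bound 2/13 is < 1 and informative.)

P[X ≥ 13] ≤ 2/13 ≈ 0.15385.


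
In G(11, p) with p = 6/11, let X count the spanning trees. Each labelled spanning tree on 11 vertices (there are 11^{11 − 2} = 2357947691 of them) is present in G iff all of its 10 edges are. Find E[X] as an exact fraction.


K_11 has 11^{11 − 2} = 2357947691 labelled spanning trees.
For each such spanning tree H, let X_H = 1 if all 10 edges of H are present in G. Then P[X_H = 1] = p^{10} = (6/11)^{10} = 60466176/25937424601.
Summing the indicators: E[X] = Σ_H E[X_H] = 2357947691 · p^{10} = 2357947691 · 60466176/25937424601 = 60466176/11.
Numerically: E[X] ≈ 5.4969e+06.

E[X] = 2357947691 · (6/11)^{10} = 60466176/11 ≈ 5.4969e+06.


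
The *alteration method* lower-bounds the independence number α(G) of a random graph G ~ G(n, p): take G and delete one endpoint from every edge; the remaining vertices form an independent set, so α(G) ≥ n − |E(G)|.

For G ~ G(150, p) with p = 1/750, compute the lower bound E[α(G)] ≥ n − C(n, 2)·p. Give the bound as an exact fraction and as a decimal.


E[|E(G)|] = C(150, 2)·p = 11175 · (1/750) = 149/10.
E[α(G)] ≥ n − E[|E(G)|] = 150 − 149/10 = 1351/10.
Numerically: ≈ 135.1000.
(This is only a lower bound; the true E[α(G)] may be larger.)

E[α(G)] ≥ 1351/10 ≈ 135.1000.
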